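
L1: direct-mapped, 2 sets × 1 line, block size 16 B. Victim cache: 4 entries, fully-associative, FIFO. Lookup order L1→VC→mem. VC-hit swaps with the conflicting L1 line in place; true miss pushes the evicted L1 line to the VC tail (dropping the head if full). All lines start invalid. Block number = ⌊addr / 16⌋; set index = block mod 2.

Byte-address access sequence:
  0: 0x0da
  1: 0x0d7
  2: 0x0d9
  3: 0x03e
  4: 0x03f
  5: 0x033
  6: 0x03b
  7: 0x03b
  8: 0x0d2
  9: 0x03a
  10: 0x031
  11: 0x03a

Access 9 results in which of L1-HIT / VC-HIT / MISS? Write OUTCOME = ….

OUTCOME = VC-HIT

  [0] addr=0xda blk=13 s=1: MISS | VC []
  [1] addr=0xd7 blk=13 s=1: L1-HIT | VC []
  [2] addr=0xd9 blk=13 s=1: L1-HIT | VC []
  [3] addr=0x3e blk=3 s=1: MISS | VC [13]
  [4] addr=0x3f blk=3 s=1: L1-HIT | VC [13]
  [5] addr=0x33 blk=3 s=1: L1-HIT | VC [13]
  [6] addr=0x3b blk=3 s=1: L1-HIT | VC [13]
  [7] addr=0x3b blk=3 s=1: L1-HIT | VC [13]
  [8] addr=0xd2 blk=13 s=1: VC-HIT | VC [3]
  [9] addr=0x3a blk=3 s=1: VC-HIT | VC [13]
  [10] addr=0x31 blk=3 s=1: L1-HIT | VC [13]
  [11] addr=0x3a blk=3 s=1: L1-HIT | VC [13]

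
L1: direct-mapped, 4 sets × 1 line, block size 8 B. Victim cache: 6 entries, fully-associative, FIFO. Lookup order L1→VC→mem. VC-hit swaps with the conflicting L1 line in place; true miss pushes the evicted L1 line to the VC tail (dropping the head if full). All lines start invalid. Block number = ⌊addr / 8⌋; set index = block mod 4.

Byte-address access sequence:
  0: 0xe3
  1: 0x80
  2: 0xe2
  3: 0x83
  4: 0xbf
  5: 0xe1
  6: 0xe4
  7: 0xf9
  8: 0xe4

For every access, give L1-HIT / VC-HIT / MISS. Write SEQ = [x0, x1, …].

  [0] addr=0xe3 blk=28 s=0: MISS | VC []
  [1] addr=0x80 blk=16 s=0: MISS | VC [28]
  [2] addr=0xe2 blk=28 s=0: VC-HIT | VC [16]
  [3] addr=0x83 blk=16 s=0: VC-HIT | VC [28]
  [4] addr=0xbf blk=23 s=3: MISS | VC [28]
  [5] addr=0xe1 blk=28 s=0: VC-HIT | VC [16]
  [6] addr=0xe4 blk=28 s=0: L1-HIT | VC [16]
  [7] addr=0xf9 blk=31 s=3: MISS | VC [16, 23]
  [8] addr=0xe4 blk=28 s=0: L1-HIT | VC [16, 23]

SEQ = [MISS, MISS, VC-HIT, VC-HIT, MISS, VC-HIT, L1-HIT, MISS, L1-HIT]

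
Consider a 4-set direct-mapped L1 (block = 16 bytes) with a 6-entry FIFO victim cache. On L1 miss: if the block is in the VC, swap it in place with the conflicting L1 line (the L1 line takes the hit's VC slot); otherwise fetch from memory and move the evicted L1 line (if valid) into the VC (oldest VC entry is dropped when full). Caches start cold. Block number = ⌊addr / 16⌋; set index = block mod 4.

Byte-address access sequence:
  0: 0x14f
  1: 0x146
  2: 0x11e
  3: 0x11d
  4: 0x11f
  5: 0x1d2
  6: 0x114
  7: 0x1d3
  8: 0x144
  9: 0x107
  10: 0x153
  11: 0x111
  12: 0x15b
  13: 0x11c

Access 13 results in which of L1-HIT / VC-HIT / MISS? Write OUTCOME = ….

#0 0x14f→b20/s0 MISS; vc=[]
#1 0x146→b20/s0 L1-HIT; vc=[]
#2 0x11e→b17/s1 MISS; vc=[]
#3 0x11d→b17/s1 L1-HIT; vc=[]
#4 0x11f→b17/s1 L1-HIT; vc=[]
#5 0x1d2→b29/s1 MISS; vc=[17]
#6 0x114→b17/s1 VC-HIT; vc=[29]
#7 0x1d3→b29/s1 VC-HIT; vc=[17]
#8 0x144→b20/s0 L1-HIT; vc=[17]
#9 0x107→b16/s0 MISS; vc=[17,20]
#10 0x153→b21/s1 MISS; vc=[17,20,29]
#11 0x111→b17/s1 VC-HIT; vc=[21,20,29]
#12 0x15b→b21/s1 VC-HIT; vc=[17,20,29]
#13 0x11c→b17/s1 VC-HIT; vc=[21,20,29]

OUTCOME = VC-HIT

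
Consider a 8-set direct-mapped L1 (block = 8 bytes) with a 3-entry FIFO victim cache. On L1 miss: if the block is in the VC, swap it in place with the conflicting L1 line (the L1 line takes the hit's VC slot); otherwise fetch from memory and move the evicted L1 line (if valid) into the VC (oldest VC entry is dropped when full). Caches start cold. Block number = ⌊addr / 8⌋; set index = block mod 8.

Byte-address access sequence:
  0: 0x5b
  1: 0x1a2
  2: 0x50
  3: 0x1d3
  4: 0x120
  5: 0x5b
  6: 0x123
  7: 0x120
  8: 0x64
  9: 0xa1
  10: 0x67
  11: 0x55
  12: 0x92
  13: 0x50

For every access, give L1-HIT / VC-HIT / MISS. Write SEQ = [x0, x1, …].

SEQ = [MISS, MISS, MISS, MISS, MISS, L1-HIT, L1-HIT, L1-HIT, MISS, MISS, VC-HIT, MISS, MISS, VC-HIT]

#0 0x5b→b11/s3 MISS; vc=[]
#1 0x1a2→b52/s4 MISS; vc=[]
#2 0x50→b10/s2 MISS; vc=[]
#3 0x1d3→b58/s2 MISS; vc=[10]
#4 0x120→b36/s4 MISS; vc=[10,52]
#5 0x5b→b11/s3 L1-HIT; vc=[10,52]
#6 0x123→b36/s4 L1-HIT; vc=[10,52]
#7 0x120→b36/s4 L1-HIT; vc=[10,52]
#8 0x64→b12/s4 MISS; vc=[10,52,36]
#9 0xa1→b20/s4 MISS; vc=[52,36,12]
#10 0x67→b12/s4 VC-HIT; vc=[52,36,20]
#11 0x55→b10/s2 MISS; vc=[36,20,58]
#12 0x92→b18/s2 MISS; vc=[20,58,10]
#13 0x50→b10/s2 VC-HIT; vc=[20,58,18]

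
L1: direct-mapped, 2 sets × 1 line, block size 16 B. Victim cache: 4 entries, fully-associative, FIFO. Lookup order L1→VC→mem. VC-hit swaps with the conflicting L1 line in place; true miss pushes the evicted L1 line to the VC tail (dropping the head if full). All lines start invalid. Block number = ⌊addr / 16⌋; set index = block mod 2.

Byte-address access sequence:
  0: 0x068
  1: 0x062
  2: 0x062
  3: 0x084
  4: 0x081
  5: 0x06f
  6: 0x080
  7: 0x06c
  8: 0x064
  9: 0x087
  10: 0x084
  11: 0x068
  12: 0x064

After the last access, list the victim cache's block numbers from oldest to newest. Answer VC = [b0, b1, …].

  [0] addr=0x68 blk=6 s=0: MISS | VC []
  [1] addr=0x62 blk=6 s=0: L1-HIT | VC []
  [2] addr=0x62 blk=6 s=0: L1-HIT | VC []
  [3] addr=0x84 blk=8 s=0: MISS | VC [6]
  [4] addr=0x81 blk=8 s=0: L1-HIT | VC [6]
  [5] addr=0x6f blk=6 s=0: VC-HIT | VC [8]
  [6] addr=0x80 blk=8 s=0: VC-HIT | VC [6]
  [7] addr=0x6c blk=6 s=0: VC-HIT | VC [8]
  [8] addr=0x64 blk=6 s=0: L1-HIT | VC [8]
  [9] addr=0x87 blk=8 s=0: VC-HIT | VC [6]
  [10] addr=0x84 blk=8 s=0: L1-HIT | VC [6]
  [11] addr=0x68 blk=6 s=0: VC-HIT | VC [8]
  [12] addr=0x64 blk=6 s=0: L1-HIT | VC [8]

VC = [8]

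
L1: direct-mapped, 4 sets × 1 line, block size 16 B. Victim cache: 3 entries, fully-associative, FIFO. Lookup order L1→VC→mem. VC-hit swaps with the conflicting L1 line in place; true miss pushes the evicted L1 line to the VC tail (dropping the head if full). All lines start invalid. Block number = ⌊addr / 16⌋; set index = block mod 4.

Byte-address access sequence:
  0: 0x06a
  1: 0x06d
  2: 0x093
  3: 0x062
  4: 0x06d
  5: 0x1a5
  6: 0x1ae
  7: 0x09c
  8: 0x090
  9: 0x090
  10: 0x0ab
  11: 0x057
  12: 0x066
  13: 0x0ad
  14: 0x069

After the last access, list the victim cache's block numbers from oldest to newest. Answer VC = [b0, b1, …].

  [0] addr=0x6a blk=6 s=2: MISS | VC []
  [1] addr=0x6d blk=6 s=2: L1-HIT | VC []
  [2] addr=0x93 blk=9 s=1: MISS | VC []
  [3] addr=0x62 blk=6 s=2: L1-HIT | VC []
  [4] addr=0x6d blk=6 s=2: L1-HIT | VC []
  [5] addr=0x1a5 blk=26 s=2: MISS | VC [6]
  [6] addr=0x1ae blk=26 s=2: L1-HIT | VC [6]
  [7] addr=0x9c blk=9 s=1: L1-HIT | VC [6]
  [8] addr=0x90 blk=9 s=1: L1-HIT | VC [6]
  [9] addr=0x90 blk=9 s=1: L1-HIT | VC [6]
  [10] addr=0xab blk=10 s=2: MISS | VC [6, 26]
  [11] addr=0x57 blk=5 s=1: MISS | VC [6, 26, 9]
  [12] addr=0x66 blk=6 s=2: VC-HIT | VC [10, 26, 9]
  [13] addr=0xad blk=10 s=2: VC-HIT | VC [6, 26, 9]
  [14] addr=0x69 blk=6 s=2: VC-HIT | VC [10, 26, 9]

VC = [10, 26, 9]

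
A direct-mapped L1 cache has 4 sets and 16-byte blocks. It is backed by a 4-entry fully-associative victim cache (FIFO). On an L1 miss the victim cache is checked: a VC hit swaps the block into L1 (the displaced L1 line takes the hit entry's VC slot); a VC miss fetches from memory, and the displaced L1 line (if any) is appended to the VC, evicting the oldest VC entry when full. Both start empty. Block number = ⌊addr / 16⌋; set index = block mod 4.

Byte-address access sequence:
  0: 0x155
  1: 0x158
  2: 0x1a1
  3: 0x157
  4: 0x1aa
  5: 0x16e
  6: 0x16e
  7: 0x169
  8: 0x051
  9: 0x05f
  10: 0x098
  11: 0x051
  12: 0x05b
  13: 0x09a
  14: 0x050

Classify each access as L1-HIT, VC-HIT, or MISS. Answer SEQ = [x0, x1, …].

SEQ = [MISS, L1-HIT, MISS, L1-HIT, L1-HIT, MISS, L1-HIT, L1-HIT, MISS, L1-HIT, MISS, VC-HIT, L1-HIT, VC-HIT, VC-HIT]

  [0] addr=0x155 blk=21 s=1: MISS | VC []
  [1] addr=0x158 blk=21 s=1: L1-HIT | VC []
  [2] addr=0x1a1 blk=26 s=2: MISS | VC []
  [3] addr=0x157 blk=21 s=1: L1-HIT | VC []
  [4] addr=0x1aa blk=26 s=2: L1-HIT | VC []
  [5] addr=0x16e blk=22 s=2: MISS | VC [26]
  [6] addr=0x16e blk=22 s=2: L1-HIT | VC [26]
  [7] addr=0x169 blk=22 s=2: L1-HIT | VC [26]
  [8] addr=0x51 blk=5 s=1: MISS | VC [26, 21]
  [9] addr=0x5f blk=5 s=1: L1-HIT | VC [26, 21]
  [10] addr=0x98 blk=9 s=1: MISS | VC [26, 21, 5]
  [11] addr=0x51 blk=5 s=1: VC-HIT | VC [26, 21, 9]
  [12] addr=0x5b blk=5 s=1: L1-HIT | VC [26, 21, 9]
  [13] addr=0x9a blk=9 s=1: VC-HIT | VC [26, 21, 5]
  [14] addr=0x50 blk=5 s=1: VC-HIT | VC [26, 21, 9]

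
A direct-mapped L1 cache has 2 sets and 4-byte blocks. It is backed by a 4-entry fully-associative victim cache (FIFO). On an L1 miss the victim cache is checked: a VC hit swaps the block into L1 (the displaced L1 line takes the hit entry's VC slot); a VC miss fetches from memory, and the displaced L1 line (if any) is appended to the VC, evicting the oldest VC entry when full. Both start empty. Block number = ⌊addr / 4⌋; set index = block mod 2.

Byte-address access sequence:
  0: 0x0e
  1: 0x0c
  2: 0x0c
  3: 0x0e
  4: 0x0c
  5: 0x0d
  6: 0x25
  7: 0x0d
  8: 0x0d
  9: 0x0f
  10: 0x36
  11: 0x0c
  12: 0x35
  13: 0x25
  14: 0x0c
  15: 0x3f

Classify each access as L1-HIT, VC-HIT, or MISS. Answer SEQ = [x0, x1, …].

SEQ = [MISS, L1-HIT, L1-HIT, L1-HIT, L1-HIT, L1-HIT, MISS, VC-HIT, L1-HIT, L1-HIT, MISS, VC-HIT, VC-HIT, VC-HIT, VC-HIT, MISS]

#0 0xe→b3/s1 MISS; vc=[]
#1 0xc→b3/s1 L1-HIT; vc=[]
#2 0xc→b3/s1 L1-HIT; vc=[]
#3 0xe→b3/s1 L1-HIT; vc=[]
#4 0xc→b3/s1 L1-HIT; vc=[]
#5 0xd→b3/s1 L1-HIT; vc=[]
#6 0x25→b9/s1 MISS; vc=[3]
#7 0xd→b3/s1 VC-HIT; vc=[9]
#8 0xd→b3/s1 L1-HIT; vc=[9]
#9 0xf→b3/s1 L1-HIT; vc=[9]
#10 0x36→b13/s1 MISS; vc=[9,3]
#11 0xc→b3/s1 VC-HIT; vc=[9,13]
#12 0x35→b13/s1 VC-HIT; vc=[9,3]
#13 0x25→b9/s1 VC-HIT; vc=[13,3]
#14 0xc→b3/s1 VC-HIT; vc=[13,9]
#15 0x3f→b15/s1 MISS; vc=[13,9,3]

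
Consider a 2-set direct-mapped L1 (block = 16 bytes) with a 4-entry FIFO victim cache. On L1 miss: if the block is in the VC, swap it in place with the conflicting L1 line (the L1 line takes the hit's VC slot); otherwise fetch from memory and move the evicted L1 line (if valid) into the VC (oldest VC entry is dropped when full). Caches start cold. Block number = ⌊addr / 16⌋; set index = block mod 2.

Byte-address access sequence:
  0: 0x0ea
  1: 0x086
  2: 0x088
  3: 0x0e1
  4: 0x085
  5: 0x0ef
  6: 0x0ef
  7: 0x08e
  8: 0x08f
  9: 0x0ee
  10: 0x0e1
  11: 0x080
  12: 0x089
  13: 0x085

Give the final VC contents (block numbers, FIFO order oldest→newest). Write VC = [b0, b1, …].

VC = [14]

0: 0xea (blk 14, set 0) → MISS  vc=[]
1: 0x86 (blk 8, set 0) → MISS  vc=[14]
2: 0x88 (blk 8, set 0) → L1-HIT  vc=[14]
3: 0xe1 (blk 14, set 0) → VC-HIT  vc=[8]
4: 0x85 (blk 8, set 0) → VC-HIT  vc=[14]
5: 0xef (blk 14, set 0) → VC-HIT  vc=[8]
6: 0xef (blk 14, set 0) → L1-HIT  vc=[8]
7: 0x8e (blk 8, set 0) → VC-HIT  vc=[14]
8: 0x8f (blk 8, set 0) → L1-HIT  vc=[14]
9: 0xee (blk 14, set 0) → VC-HIT  vc=[8]
10: 0xe1 (blk 14, set 0) → L1-HIT  vc=[8]
11: 0x80 (blk 8, set 0) → VC-HIT  vc=[14]
12: 0x89 (blk 8, set 0) → L1-HIT  vc=[14]
13: 0x85 (blk 8, set 0) → L1-HIT  vc=[14]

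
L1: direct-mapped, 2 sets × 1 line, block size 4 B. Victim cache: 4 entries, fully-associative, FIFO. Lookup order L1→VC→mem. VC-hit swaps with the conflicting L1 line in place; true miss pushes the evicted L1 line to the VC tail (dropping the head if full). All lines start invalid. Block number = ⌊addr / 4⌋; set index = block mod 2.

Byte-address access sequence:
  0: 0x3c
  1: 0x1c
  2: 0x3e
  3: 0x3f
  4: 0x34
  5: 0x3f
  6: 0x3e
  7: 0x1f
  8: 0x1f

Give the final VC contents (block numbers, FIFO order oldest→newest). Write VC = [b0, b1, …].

VC = [15, 13]

0: 0x3c (blk 15, set 1) → MISS  vc=[]
1: 0x1c (blk 7, set 1) → MISS  vc=[15]
2: 0x3e (blk 15, set 1) → VC-HIT  vc=[7]
3: 0x3f (blk 15, set 1) → L1-HIT  vc=[7]
4: 0x34 (blk 13, set 1) → MISS  vc=[7, 15]
5: 0x3f (blk 15, set 1) → VC-HIT  vc=[7, 13]
6: 0x3e (blk 15, set 1) → L1-HIT  vc=[7, 13]
7: 0x1f (blk 7, set 1) → VC-HIT  vc=[15, 13]
8: 0x1f (blk 7, set 1) → L1-HIT  vc=[15, 13]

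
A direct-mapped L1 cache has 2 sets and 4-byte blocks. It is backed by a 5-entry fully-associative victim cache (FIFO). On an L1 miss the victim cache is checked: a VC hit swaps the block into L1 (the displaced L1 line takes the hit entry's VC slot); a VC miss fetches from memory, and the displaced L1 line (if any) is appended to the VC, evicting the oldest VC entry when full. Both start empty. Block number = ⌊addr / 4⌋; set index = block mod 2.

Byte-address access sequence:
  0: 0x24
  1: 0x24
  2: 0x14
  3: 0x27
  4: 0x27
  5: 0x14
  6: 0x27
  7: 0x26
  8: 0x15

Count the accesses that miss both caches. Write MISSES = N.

MISSES = 2

0: 0x24 (blk 9, set 1) → MISS  vc=[]
1: 0x24 (blk 9, set 1) → L1-HIT  vc=[]
2: 0x14 (blk 5, set 1) → MISS  vc=[9]
3: 0x27 (blk 9, set 1) → VC-HIT  vc=[5]
4: 0x27 (blk 9, set 1) → L1-HIT  vc=[5]
5: 0x14 (blk 5, set 1) → VC-HIT  vc=[9]
6: 0x27 (blk 9, set 1) → VC-HIT  vc=[5]
7: 0x26 (blk 9, set 1) → L1-HIT  vc=[5]
8: 0x15 (blk 5, set 1) → VC-HIT  vc=[9]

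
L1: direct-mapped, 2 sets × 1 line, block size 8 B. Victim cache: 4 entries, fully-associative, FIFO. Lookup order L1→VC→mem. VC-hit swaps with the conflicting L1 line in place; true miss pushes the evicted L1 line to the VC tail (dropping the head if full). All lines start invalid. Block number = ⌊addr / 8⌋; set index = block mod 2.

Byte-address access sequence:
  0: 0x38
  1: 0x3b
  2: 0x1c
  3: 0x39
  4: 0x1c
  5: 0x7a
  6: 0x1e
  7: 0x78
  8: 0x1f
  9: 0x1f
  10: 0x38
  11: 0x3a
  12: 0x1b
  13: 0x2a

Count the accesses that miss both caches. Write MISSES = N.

#0 0x38→b7/s1 MISS; vc=[]
#1 0x3b→b7/s1 L1-HIT; vc=[]
#2 0x1c→b3/s1 MISS; vc=[7]
#3 0x39→b7/s1 VC-HIT; vc=[3]
#4 0x1c→b3/s1 VC-HIT; vc=[7]
#5 0x7a→b15/s1 MISS; vc=[7,3]
#6 0x1e→b3/s1 VC-HIT; vc=[7,15]
#7 0x78→b15/s1 VC-HIT; vc=[7,3]
#8 0x1f→b3/s1 VC-HIT; vc=[7,15]
#9 0x1f→b3/s1 L1-HIT; vc=[7,15]
#10 0x38→b7/s1 VC-HIT; vc=[3,15]
#11 0x3a→b7/s1 L1-HIT; vc=[3,15]
#12 0x1b→b3/s1 VC-HIT; vc=[7,15]
#13 0x2a→b5/s1 MISS; vc=[7,15,3]

MISSES = 4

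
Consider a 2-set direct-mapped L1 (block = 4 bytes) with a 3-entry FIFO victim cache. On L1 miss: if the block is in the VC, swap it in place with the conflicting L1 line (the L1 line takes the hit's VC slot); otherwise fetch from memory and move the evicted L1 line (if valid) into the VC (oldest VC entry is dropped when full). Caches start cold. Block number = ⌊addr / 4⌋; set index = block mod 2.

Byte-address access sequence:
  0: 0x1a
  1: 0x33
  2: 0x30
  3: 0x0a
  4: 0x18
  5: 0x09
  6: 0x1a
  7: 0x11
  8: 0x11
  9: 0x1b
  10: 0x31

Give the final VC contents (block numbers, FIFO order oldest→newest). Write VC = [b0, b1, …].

  [0] addr=0x1a blk=6 s=0: MISS | VC []
  [1] addr=0x33 blk=12 s=0: MISS | VC [6]
  [2] addr=0x30 blk=12 s=0: L1-HIT | VC [6]
  [3] addr=0xa blk=2 s=0: MISS | VC [6, 12]
  [4] addr=0x18 blk=6 s=0: VC-HIT | VC [2, 12]
  [5] addr=0x9 blk=2 s=0: VC-HIT | VC [6, 12]
  [6] addr=0x1a blk=6 s=0: VC-HIT | VC [2, 12]
  [7] addr=0x11 blk=4 s=0: MISS | VC [2, 12, 6]
  [8] addr=0x11 blk=4 s=0: L1-HIT | VC [2, 12, 6]
  [9] addr=0x1b blk=6 s=0: VC-HIT | VC [2, 12, 4]
  [10] addr=0x31 blk=12 s=0: VC-HIT | VC [2, 6, 4]

VC = [2, 6, 4]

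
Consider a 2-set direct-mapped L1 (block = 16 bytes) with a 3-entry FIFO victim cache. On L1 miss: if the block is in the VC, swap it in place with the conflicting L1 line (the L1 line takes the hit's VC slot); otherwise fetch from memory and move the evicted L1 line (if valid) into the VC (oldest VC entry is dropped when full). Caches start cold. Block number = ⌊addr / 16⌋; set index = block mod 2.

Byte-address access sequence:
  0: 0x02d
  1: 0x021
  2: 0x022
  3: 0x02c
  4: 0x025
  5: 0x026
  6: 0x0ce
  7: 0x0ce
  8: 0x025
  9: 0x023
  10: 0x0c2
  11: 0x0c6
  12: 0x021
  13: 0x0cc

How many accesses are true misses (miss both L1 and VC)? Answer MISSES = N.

MISSES = 2

0: 0x2d (blk 2, set 0) → MISS  vc=[]
1: 0x21 (blk 2, set 0) → L1-HIT  vc=[]
2: 0x22 (blk 2, set 0) → L1-HIT  vc=[]
3: 0x2c (blk 2, set 0) → L1-HIT  vc=[]
4: 0x25 (blk 2, set 0) → L1-HIT  vc=[]
5: 0x26 (blk 2, set 0) → L1-HIT  vc=[]
6: 0xce (blk 12, set 0) → MISS  vc=[2]
7: 0xce (blk 12, set 0) → L1-HIT  vc=[2]
8: 0x25 (blk 2, set 0) → VC-HIT  vc=[12]
9: 0x23 (blk 2, set 0) → L1-HIT  vc=[12]
10: 0xc2 (blk 12, set 0) → VC-HIT  vc=[2]
11: 0xc6 (blk 12, set 0) → L1-HIT  vc=[2]
12: 0x21 (blk 2, set 0) → VC-HIT  vc=[12]
13: 0xcc (blk 12, set 0) → VC-HIT  vc=[2]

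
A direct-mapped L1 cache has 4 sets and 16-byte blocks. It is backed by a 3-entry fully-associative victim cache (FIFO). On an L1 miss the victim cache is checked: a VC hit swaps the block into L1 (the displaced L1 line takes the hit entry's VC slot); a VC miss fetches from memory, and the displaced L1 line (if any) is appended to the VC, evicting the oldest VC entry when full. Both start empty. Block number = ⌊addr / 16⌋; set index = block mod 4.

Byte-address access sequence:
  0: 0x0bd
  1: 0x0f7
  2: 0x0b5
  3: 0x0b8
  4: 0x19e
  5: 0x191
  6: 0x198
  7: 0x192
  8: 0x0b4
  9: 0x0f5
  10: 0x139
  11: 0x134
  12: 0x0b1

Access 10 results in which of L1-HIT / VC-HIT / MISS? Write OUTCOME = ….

OUTCOME = MISS

#0 0xbd→b11/s3 MISS; vc=[]
#1 0xf7→b15/s3 MISS; vc=[11]
#2 0xb5→b11/s3 VC-HIT; vc=[15]
#3 0xb8→b11/s3 L1-HIT; vc=[15]
#4 0x19e→b25/s1 MISS; vc=[15]
#5 0x191→b25/s1 L1-HIT; vc=[15]
#6 0x198→b25/s1 L1-HIT; vc=[15]
#7 0x192→b25/s1 L1-HIT; vc=[15]
#8 0xb4→b11/s3 L1-HIT; vc=[15]
#9 0xf5→b15/s3 VC-HIT; vc=[11]
#10 0x139→b19/s3 MISS; vc=[11,15]
#11 0x134→b19/s3 L1-HIT; vc=[11,15]
#12 0xb1→b11/s3 VC-HIT; vc=[19,15]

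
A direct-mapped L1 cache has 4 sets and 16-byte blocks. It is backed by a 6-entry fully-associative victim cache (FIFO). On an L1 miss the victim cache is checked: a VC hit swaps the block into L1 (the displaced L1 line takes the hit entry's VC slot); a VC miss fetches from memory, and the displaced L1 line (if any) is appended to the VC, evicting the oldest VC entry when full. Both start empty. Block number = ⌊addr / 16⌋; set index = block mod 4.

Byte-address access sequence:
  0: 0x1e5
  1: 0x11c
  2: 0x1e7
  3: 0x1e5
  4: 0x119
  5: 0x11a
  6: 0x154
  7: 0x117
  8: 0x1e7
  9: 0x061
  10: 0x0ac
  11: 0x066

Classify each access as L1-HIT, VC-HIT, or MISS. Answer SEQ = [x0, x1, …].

  [0] addr=0x1e5 blk=30 s=2: MISS | VC []
  [1] addr=0x11c blk=17 s=1: MISS | VC []
  [2] addr=0x1e7 blk=30 s=2: L1-HIT | VC []
  [3] addr=0x1e5 blk=30 s=2: L1-HIT | VC []
  [4] addr=0x119 blk=17 s=1: L1-HIT | VC []
  [5] addr=0x11a blk=17 s=1: L1-HIT | VC []
  [6] addr=0x154 blk=21 s=1: MISS | VC [17]
  [7] addr=0x117 blk=17 s=1: VC-HIT | VC [21]
  [8] addr=0x1e7 blk=30 s=2: L1-HIT | VC [21]
  [9] addr=0x61 blk=6 s=2: MISS | VC [21, 30]
  [10] addr=0xac blk=10 s=2: MISS | VC [21, 30, 6]
  [11] addr=0x66 blk=6 s=2: VC-HIT | VC [21, 30, 10]

SEQ = [MISS, MISS, L1-HIT, L1-HIT, L1-HIT, L1-HIT, MISS, VC-HIT, L1-HIT, MISS, MISS, VC-HIT]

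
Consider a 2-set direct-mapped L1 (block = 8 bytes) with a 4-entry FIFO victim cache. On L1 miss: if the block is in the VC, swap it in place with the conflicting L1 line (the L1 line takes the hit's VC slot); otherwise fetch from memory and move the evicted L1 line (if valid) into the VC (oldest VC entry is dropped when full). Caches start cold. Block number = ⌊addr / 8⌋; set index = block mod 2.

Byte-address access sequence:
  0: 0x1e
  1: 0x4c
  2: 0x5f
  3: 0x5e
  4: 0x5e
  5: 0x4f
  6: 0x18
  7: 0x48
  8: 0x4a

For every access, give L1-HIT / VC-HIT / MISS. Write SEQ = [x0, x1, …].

#0 0x1e→b3/s1 MISS; vc=[]
#1 0x4c→b9/s1 MISS; vc=[3]
#2 0x5f→b11/s1 MISS; vc=[3,9]
#3 0x5e→b11/s1 L1-HIT; vc=[3,9]
#4 0x5e→b11/s1 L1-HIT; vc=[3,9]
#5 0x4f→b9/s1 VC-HIT; vc=[3,11]
#6 0x18→b3/s1 VC-HIT; vc=[9,11]
#7 0x48→b9/s1 VC-HIT; vc=[3,11]
#8 0x4a→b9/s1 L1-HIT; vc=[3,11]

SEQ = [MISS, MISS, MISS, L1-HIT, L1-HIT, VC-HIT, VC-HIT, VC-HIT, L1-HIT]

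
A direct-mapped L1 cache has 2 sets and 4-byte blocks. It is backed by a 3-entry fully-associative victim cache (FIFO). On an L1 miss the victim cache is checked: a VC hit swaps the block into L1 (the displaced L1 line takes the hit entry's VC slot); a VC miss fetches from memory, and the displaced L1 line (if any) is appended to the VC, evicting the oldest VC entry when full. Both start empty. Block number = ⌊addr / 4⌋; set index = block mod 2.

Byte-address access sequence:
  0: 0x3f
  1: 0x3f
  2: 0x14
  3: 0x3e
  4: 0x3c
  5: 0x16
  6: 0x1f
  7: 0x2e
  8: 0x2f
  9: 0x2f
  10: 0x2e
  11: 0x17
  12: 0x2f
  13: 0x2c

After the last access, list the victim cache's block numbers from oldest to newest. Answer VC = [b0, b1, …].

0: 0x3f (blk 15, set 1) → MISS  vc=[]
1: 0x3f (blk 15, set 1) → L1-HIT  vc=[]
2: 0x14 (blk 5, set 1) → MISS  vc=[15]
3: 0x3e (blk 15, set 1) → VC-HIT  vc=[5]
4: 0x3c (blk 15, set 1) → L1-HIT  vc=[5]
5: 0x16 (blk 5, set 1) → VC-HIT  vc=[15]
6: 0x1f (blk 7, set 1) → MISS  vc=[15, 5]
7: 0x2e (blk 11, set 1) → MISS  vc=[15, 5, 7]
8: 0x2f (blk 11, set 1) → L1-HIT  vc=[15, 5, 7]
9: 0x2f (blk 11, set 1) → L1-HIT  vc=[15, 5, 7]
10: 0x2e (blk 11, set 1) → L1-HIT  vc=[15, 5, 7]
11: 0x17 (blk 5, set 1) → VC-HIT  vc=[15, 11, 7]
12: 0x2f (blk 11, set 1) → VC-HIT  vc=[15, 5, 7]
13: 0x2c (blk 11, set 1) → L1-HIT  vc=[15, 5, 7]

VC = [15, 5, 7]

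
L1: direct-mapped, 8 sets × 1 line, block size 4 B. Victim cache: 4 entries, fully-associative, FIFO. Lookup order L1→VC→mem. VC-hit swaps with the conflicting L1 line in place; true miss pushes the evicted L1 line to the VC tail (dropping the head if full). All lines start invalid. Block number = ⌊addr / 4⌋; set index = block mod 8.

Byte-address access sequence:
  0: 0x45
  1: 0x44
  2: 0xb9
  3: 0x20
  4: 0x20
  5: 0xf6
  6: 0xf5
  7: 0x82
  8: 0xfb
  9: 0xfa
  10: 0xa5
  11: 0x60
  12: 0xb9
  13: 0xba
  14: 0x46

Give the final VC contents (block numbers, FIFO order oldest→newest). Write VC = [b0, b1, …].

VC = [8, 62, 41, 32]

#0 0x45→b17/s1 MISS; vc=[]
#1 0x44→b17/s1 L1-HIT; vc=[]
#2 0xb9→b46/s6 MISS; vc=[]
#3 0x20→b8/s0 MISS; vc=[]
#4 0x20→b8/s0 L1-HIT; vc=[]
#5 0xf6→b61/s5 MISS; vc=[]
#6 0xf5→b61/s5 L1-HIT; vc=[]
#7 0x82→b32/s0 MISS; vc=[8]
#8 0xfb→b62/s6 MISS; vc=[8,46]
#9 0xfa→b62/s6 L1-HIT; vc=[8,46]
#10 0xa5→b41/s1 MISS; vc=[8,46,17]
#11 0x60→b24/s0 MISS; vc=[8,46,17,32]
#12 0xb9→b46/s6 VC-HIT; vc=[8,62,17,32]
#13 0xba→b46/s6 L1-HIT; vc=[8,62,17,32]
#14 0x46→b17/s1 VC-HIT; vc=[8,62,41,32]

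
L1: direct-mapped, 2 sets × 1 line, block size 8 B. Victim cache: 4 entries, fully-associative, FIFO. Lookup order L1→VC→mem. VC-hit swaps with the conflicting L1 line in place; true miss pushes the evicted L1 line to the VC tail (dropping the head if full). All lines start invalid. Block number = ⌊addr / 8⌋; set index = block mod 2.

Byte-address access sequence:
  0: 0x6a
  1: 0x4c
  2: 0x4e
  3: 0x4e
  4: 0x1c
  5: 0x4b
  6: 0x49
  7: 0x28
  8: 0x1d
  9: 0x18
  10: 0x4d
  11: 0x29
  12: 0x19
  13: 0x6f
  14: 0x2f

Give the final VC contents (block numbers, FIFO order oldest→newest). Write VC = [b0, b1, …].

  [0] addr=0x6a blk=13 s=1: MISS | VC []
  [1] addr=0x4c blk=9 s=1: MISS | VC [13]
  [2] addr=0x4e blk=9 s=1: L1-HIT | VC [13]
  [3] addr=0x4e blk=9 s=1: L1-HIT | VC [13]
  [4] addr=0x1c blk=3 s=1: MISS | VC [13, 9]
  [5] addr=0x4b blk=9 s=1: VC-HIT | VC [13, 3]
  [6] addr=0x49 blk=9 s=1: L1-HIT | VC [13, 3]
  [7] addr=0x28 blk=5 s=1: MISS | VC [13, 3, 9]
  [8] addr=0x1d blk=3 s=1: VC-HIT | VC [13, 5, 9]
  [9] addr=0x18 blk=3 s=1: L1-HIT | VC [13, 5, 9]
  [10] addr=0x4d blk=9 s=1: VC-HIT | VC [13, 5, 3]
  [11] addr=0x29 blk=5 s=1: VC-HIT | VC [13, 9, 3]
  [12] addr=0x19 blk=3 s=1: VC-HIT | VC [13, 9, 5]
  [13] addr=0x6f blk=13 s=1: VC-HIT | VC [3, 9, 5]
  [14] addr=0x2f blk=5 s=1: VC-HIT | VC [3, 9, 13]

VC = [3, 9, 13]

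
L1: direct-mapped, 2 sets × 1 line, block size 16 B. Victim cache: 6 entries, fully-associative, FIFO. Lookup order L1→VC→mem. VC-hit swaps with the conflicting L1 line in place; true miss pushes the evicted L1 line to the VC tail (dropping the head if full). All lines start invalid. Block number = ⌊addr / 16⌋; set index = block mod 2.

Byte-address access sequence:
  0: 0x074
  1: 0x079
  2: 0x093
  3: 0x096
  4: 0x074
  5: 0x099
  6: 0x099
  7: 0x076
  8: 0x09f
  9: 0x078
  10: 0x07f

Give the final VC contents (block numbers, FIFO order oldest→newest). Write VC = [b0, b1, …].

VC = [9]

  [0] addr=0x74 blk=7 s=1: MISS | VC []
  [1] addr=0x79 blk=7 s=1: L1-HIT | VC []
  [2] addr=0x93 blk=9 s=1: MISS | VC [7]
  [3] addr=0x96 blk=9 s=1: L1-HIT | VC [7]
  [4] addr=0x74 blk=7 s=1: VC-HIT | VC [9]
  [5] addr=0x99 blk=9 s=1: VC-HIT | VC [7]
  [6] addr=0x99 blk=9 s=1: L1-HIT | VC [7]
  [7] addr=0x76 blk=7 s=1: VC-HIT | VC [9]
  [8] addr=0x9f blk=9 s=1: VC-HIT | VC [7]
  [9] addr=0x78 blk=7 s=1: VC-HIT | VC [9]
  [10] addr=0x7f blk=7 s=1: L1-HIT | VC [9]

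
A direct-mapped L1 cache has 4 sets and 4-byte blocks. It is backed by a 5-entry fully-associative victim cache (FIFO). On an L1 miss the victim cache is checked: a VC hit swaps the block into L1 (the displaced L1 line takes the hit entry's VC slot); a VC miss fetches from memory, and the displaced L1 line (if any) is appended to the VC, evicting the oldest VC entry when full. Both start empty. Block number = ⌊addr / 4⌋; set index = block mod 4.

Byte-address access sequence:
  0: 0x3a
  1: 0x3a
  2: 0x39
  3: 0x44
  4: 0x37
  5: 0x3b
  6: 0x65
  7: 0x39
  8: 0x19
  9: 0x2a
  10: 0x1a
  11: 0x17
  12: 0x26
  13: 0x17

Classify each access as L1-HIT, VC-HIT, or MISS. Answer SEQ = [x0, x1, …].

#0 0x3a→b14/s2 MISS; vc=[]
#1 0x3a→b14/s2 L1-HIT; vc=[]
#2 0x39→b14/s2 L1-HIT; vc=[]
#3 0x44→b17/s1 MISS; vc=[]
#4 0x37→b13/s1 MISS; vc=[17]
#5 0x3b→b14/s2 L1-HIT; vc=[17]
#6 0x65→b25/s1 MISS; vc=[17,13]
#7 0x39→b14/s2 L1-HIT; vc=[17,13]
#8 0x19→b6/s2 MISS; vc=[17,13,14]
#9 0x2a→b10/s2 MISS; vc=[17,13,14,6]
#10 0x1a→b6/s2 VC-HIT; vc=[17,13,14,10]
#11 0x17→b5/s1 MISS; vc=[17,13,14,10,25]
#12 0x26→b9/s1 MISS; vc=[13,14,10,25,5]
#13 0x17→b5/s1 VC-HIT; vc=[13,14,10,25,9]

SEQ = [MISS, L1-HIT, L1-HIT, MISS, MISS, L1-HIT, MISS, L1-HIT, MISS, MISS, VC-HIT, MISS, MISS, VC-HIT]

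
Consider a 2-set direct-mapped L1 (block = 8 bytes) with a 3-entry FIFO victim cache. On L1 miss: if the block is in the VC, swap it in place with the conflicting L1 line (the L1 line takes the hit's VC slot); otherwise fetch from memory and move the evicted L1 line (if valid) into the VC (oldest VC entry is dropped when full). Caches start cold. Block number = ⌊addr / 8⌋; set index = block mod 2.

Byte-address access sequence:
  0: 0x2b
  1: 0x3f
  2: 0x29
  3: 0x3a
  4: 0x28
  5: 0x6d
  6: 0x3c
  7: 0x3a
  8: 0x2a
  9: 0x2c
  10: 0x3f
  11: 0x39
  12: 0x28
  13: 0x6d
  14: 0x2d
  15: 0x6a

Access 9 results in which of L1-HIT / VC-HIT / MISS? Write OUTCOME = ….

0: 0x2b (blk 5, set 1) → MISS  vc=[]
1: 0x3f (blk 7, set 1) → MISS  vc=[5]
2: 0x29 (blk 5, set 1) → VC-HIT  vc=[7]
3: 0x3a (blk 7, set 1) → VC-HIT  vc=[5]
4: 0x28 (blk 5, set 1) → VC-HIT  vc=[7]
5: 0x6d (blk 13, set 1) → MISS  vc=[7, 5]
6: 0x3c (blk 7, set 1) → VC-HIT  vc=[13, 5]
7: 0x3a (blk 7, set 1) → L1-HIT  vc=[13, 5]
8: 0x2a (blk 5, set 1) → VC-HIT  vc=[13, 7]
9: 0x2c (blk 5, set 1) → L1-HIT  vc=[13, 7]
10: 0x3f (blk 7, set 1) → VC-HIT  vc=[13, 5]
11: 0x39 (blk 7, set 1) → L1-HIT  vc=[13, 5]
12: 0x28 (blk 5, set 1) → VC-HIT  vc=[13, 7]
13: 0x6d (blk 13, set 1) → VC-HIT  vc=[5, 7]
14: 0x2d (blk 5, set 1) → VC-HIT  vc=[13, 7]
15: 0x6a (blk 13, set 1) → VC-HIT  vc=[5, 7]

OUTCOME = L1-HIT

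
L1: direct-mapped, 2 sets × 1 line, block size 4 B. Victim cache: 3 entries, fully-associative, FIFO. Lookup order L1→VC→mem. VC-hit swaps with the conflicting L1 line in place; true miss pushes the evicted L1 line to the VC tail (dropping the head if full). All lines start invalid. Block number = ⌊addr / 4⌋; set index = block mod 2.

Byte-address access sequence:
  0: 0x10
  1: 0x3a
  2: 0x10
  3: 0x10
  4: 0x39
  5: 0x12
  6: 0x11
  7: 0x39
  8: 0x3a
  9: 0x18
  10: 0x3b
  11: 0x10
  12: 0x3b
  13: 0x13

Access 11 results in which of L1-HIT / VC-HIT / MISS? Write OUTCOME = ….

OUTCOME = VC-HIT

  [0] addr=0x10 blk=4 s=0: MISS | VC []
  [1] addr=0x3a blk=14 s=0: MISS | VC [4]
  [2] addr=0x10 blk=4 s=0: VC-HIT | VC [14]
  [3] addr=0x10 blk=4 s=0: L1-HIT | VC [14]
  [4] addr=0x39 blk=14 s=0: VC-HIT | VC [4]
  [5] addr=0x12 blk=4 s=0: VC-HIT | VC [14]
  [6] addr=0x11 blk=4 s=0: L1-HIT | VC [14]
  [7] addr=0x39 blk=14 s=0: VC-HIT | VC [4]
  [8] addr=0x3a blk=14 s=0: L1-HIT | VC [4]
  [9] addr=0x18 blk=6 s=0: MISS | VC [4, 14]
  [10] addr=0x3b blk=14 s=0: VC-HIT | VC [4, 6]
  [11] addr=0x10 blk=4 s=0: VC-HIT | VC [14, 6]
  [12] addr=0x3b blk=14 s=0: VC-HIT | VC [4, 6]
  [13] addr=0x13 blk=4 s=0: VC-HIT | VC [14, 6]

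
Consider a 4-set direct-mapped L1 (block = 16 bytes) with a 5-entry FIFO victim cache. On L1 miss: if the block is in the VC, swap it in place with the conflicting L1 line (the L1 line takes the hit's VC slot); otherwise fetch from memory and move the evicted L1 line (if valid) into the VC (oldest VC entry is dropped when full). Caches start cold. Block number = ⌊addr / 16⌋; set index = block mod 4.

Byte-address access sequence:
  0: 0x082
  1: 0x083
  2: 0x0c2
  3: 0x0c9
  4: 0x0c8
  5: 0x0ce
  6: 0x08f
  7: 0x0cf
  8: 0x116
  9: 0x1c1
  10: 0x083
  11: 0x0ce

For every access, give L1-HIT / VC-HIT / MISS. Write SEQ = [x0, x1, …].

0: 0x82 (blk 8, set 0) → MISS  vc=[]
1: 0x83 (blk 8, set 0) → L1-HIT  vc=[]
2: 0xc2 (blk 12, set 0) → MISS  vc=[8]
3: 0xc9 (blk 12, set 0) → L1-HIT  vc=[8]
4: 0xc8 (blk 12, set 0) → L1-HIT  vc=[8]
5: 0xce (blk 12, set 0) → L1-HIT  vc=[8]
6: 0x8f (blk 8, set 0) → VC-HIT  vc=[12]
7: 0xcf (blk 12, set 0) → VC-HIT  vc=[8]
8: 0x116 (blk 17, set 1) → MISS  vc=[8]
9: 0x1c1 (blk 28, set 0) → MISS  vc=[8, 12]
10: 0x83 (blk 8, set 0) → VC-HIT  vc=[28, 12]
11: 0xce (blk 12, set 0) → VC-HIT  vc=[28, 8]

SEQ = [MISS, L1-HIT, MISS, L1-HIT, L1-HIT, L1-HIT, VC-HIT, VC-HIT, MISS, MISS, VC-HIT, VC-HIT]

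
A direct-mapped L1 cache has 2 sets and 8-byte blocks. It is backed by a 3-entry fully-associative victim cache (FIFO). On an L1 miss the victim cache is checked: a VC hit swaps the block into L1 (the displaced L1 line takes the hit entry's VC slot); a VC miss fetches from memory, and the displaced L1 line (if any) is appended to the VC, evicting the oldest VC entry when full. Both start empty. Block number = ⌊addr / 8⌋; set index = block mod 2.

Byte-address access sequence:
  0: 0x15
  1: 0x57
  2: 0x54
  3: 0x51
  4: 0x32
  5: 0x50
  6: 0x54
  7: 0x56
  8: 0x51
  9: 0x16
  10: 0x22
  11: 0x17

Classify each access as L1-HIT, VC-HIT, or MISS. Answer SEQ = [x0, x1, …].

  [0] addr=0x15 blk=2 s=0: MISS | VC []
  [1] addr=0x57 blk=10 s=0: MISS | VC [2]
  [2] addr=0x54 blk=10 s=0: L1-HIT | VC [2]
  [3] addr=0x51 blk=10 s=0: L1-HIT | VC [2]
  [4] addr=0x32 blk=6 s=0: MISS | VC [2, 10]
  [5] addr=0x50 blk=10 s=0: VC-HIT | VC [2, 6]
  [6] addr=0x54 blk=10 s=0: L1-HIT | VC [2, 6]
  [7] addr=0x56 blk=10 s=0: L1-HIT | VC [2, 6]
  [8] addr=0x51 blk=10 s=0: L1-HIT | VC [2, 6]
  [9] addr=0x16 blk=2 s=0: VC-HIT | VC [10, 6]
  [10] addr=0x22 blk=4 s=0: MISS | VC [10, 6, 2]
  [11] addr=0x17 blk=2 s=0: VC-HIT | VC [10, 6, 4]

SEQ = [MISS, MISS, L1-HIT, L1-HIT, MISS, VC-HIT, L1-HIT, L1-HIT, L1-HIT, VC-HIT, MISS, VC-HIT]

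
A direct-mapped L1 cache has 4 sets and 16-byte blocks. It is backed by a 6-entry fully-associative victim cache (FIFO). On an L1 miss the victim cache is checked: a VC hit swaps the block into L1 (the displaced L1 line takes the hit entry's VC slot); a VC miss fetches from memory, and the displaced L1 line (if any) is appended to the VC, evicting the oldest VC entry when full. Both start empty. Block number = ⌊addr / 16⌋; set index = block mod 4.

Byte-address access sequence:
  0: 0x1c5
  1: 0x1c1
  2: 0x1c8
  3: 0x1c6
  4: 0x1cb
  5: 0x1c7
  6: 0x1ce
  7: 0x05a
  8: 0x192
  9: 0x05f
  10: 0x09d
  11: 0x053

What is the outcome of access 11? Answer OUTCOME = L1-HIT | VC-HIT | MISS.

OUTCOME = VC-HIT

0: 0x1c5 (blk 28, set 0) → MISS  vc=[]
1: 0x1c1 (blk 28, set 0) → L1-HIT  vc=[]
2: 0x1c8 (blk 28, set 0) → L1-HIT  vc=[]
3: 0x1c6 (blk 28, set 0) → L1-HIT  vc=[]
4: 0x1cb (blk 28, set 0) → L1-HIT  vc=[]
5: 0x1c7 (blk 28, set 0) → L1-HIT  vc=[]
6: 0x1ce (blk 28, set 0) → L1-HIT  vc=[]
7: 0x5a (blk 5, set 1) → MISS  vc=[]
8: 0x192 (blk 25, set 1) → MISS  vc=[5]
9: 0x5f (blk 5, set 1) → VC-HIT  vc=[25]
10: 0x9d (blk 9, set 1) → MISS  vc=[25, 5]
11: 0x53 (blk 5, set 1) → VC-HIT  vc=[25, 9]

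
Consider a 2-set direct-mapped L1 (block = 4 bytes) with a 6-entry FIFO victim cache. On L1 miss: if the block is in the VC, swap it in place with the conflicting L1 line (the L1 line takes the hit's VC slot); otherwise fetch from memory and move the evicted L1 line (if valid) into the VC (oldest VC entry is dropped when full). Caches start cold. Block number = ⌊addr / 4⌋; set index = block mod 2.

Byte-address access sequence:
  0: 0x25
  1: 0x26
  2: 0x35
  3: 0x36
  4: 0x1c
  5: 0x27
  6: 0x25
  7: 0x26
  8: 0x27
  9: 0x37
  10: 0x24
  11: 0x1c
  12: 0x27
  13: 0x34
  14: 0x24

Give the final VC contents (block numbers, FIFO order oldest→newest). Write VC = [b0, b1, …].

VC = [7, 13]

#0 0x25→b9/s1 MISS; vc=[]
#1 0x26→b9/s1 L1-HIT; vc=[]
#2 0x35→b13/s1 MISS; vc=[9]
#3 0x36→b13/s1 L1-HIT; vc=[9]
#4 0x1c→b7/s1 MISS; vc=[9,13]
#5 0x27→b9/s1 VC-HIT; vc=[7,13]
#6 0x25→b9/s1 L1-HIT; vc=[7,13]
#7 0x26→b9/s1 L1-HIT; vc=[7,13]
#8 0x27→b9/s1 L1-HIT; vc=[7,13]
#9 0x37→b13/s1 VC-HIT; vc=[7,9]
#10 0x24→b9/s1 VC-HIT; vc=[7,13]
#11 0x1c→b7/s1 VC-HIT; vc=[9,13]
#12 0x27→b9/s1 VC-HIT; vc=[7,13]
#13 0x34→b13/s1 VC-HIT; vc=[7,9]
#14 0x24→b9/s1 VC-HIT; vc=[7,13]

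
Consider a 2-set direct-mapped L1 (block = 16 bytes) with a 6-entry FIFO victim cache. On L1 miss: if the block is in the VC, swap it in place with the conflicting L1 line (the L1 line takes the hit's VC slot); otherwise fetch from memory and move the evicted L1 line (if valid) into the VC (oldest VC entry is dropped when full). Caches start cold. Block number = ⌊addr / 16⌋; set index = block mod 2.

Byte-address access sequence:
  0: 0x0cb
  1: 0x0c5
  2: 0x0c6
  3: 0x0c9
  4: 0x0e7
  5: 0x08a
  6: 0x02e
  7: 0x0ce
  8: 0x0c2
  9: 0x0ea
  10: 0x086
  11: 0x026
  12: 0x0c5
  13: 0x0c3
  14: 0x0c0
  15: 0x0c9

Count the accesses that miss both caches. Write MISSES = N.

MISSES = 4

0: 0xcb (blk 12, set 0) → MISS  vc=[]
1: 0xc5 (blk 12, set 0) → L1-HIT  vc=[]
2: 0xc6 (blk 12, set 0) → L1-HIT  vc=[]
3: 0xc9 (blk 12, set 0) → L1-HIT  vc=[]
4: 0xe7 (blk 14, set 0) → MISS  vc=[12]
5: 0x8a (blk 8, set 0) → MISS  vc=[12, 14]
6: 0x2e (blk 2, set 0) → MISS  vc=[12, 14, 8]
7: 0xce (blk 12, set 0) → VC-HIT  vc=[2, 14, 8]
8: 0xc2 (blk 12, set 0) → L1-HIT  vc=[2, 14, 8]
9: 0xea (blk 14, set 0) → VC-HIT  vc=[2, 12, 8]
10: 0x86 (blk 8, set 0) → VC-HIT  vc=[2, 12, 14]
11: 0x26 (blk 2, set 0) → VC-HIT  vc=[8, 12, 14]
12: 0xc5 (blk 12, set 0) → VC-HIT  vc=[8, 2, 14]
13: 0xc3 (blk 12, set 0) → L1-HIT  vc=[8, 2, 14]
14: 0xc0 (blk 12, set 0) → L1-HIT  vc=[8, 2, 14]
15: 0xc9 (blk 12, set 0) → L1-HIT  vc=[8, 2, 14]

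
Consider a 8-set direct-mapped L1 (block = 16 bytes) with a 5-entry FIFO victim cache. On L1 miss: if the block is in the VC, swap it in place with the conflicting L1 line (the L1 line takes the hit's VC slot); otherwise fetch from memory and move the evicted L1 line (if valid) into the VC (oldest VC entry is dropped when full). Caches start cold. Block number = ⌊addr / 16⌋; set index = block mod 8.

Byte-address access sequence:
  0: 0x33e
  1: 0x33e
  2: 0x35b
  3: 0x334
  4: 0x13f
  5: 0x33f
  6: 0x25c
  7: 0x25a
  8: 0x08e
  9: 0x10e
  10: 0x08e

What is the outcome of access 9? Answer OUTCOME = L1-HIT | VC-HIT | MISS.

OUTCOME = MISS

0: 0x33e (blk 51, set 3) → MISS  vc=[]
1: 0x33e (blk 51, set 3) → L1-HIT  vc=[]
2: 0x35b (blk 53, set 5) → MISS  vc=[]
3: 0x334 (blk 51, set 3) → L1-HIT  vc=[]
4: 0x13f (blk 19, set 3) → MISS  vc=[51]
5: 0x33f (blk 51, set 3) → VC-HIT  vc=[19]
6: 0x25c (blk 37, set 5) → MISS  vc=[19, 53]
7: 0x25a (blk 37, set 5) → L1-HIT  vc=[19, 53]
8: 0x8e (blk 8, set 0) → MISS  vc=[19, 53]
9: 0x10e (blk 16, set 0) → MISS  vc=[19, 53, 8]
10: 0x8e (blk 8, set 0) → VC-HIT  vc=[19, 53, 16]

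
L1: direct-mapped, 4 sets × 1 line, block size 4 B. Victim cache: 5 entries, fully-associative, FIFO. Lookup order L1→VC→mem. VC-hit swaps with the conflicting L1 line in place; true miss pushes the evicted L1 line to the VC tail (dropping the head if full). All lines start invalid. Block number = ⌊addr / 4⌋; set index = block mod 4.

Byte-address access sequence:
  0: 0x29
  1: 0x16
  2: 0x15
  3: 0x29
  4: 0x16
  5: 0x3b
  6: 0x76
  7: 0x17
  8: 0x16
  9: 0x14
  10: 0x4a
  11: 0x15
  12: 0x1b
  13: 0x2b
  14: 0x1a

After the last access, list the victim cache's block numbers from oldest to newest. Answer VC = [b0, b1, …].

VC = [10, 29, 14, 18]

#0 0x29→b10/s2 MISS; vc=[]
#1 0x16→b5/s1 MISS; vc=[]
#2 0x15→b5/s1 L1-HIT; vc=[]
#3 0x29→b10/s2 L1-HIT; vc=[]
#4 0x16→b5/s1 L1-HIT; vc=[]
#5 0x3b→b14/s2 MISS; vc=[10]
#6 0x76→b29/s1 MISS; vc=[10,5]
#7 0x17→b5/s1 VC-HIT; vc=[10,29]
#8 0x16→b5/s1 L1-HIT; vc=[10,29]
#9 0x14→b5/s1 L1-HIT; vc=[10,29]
#10 0x4a→b18/s2 MISS; vc=[10,29,14]
#11 0x15→b5/s1 L1-HIT; vc=[10,29,14]
#12 0x1b→b6/s2 MISS; vc=[10,29,14,18]
#13 0x2b→b10/s2 VC-HIT; vc=[6,29,14,18]
#14 0x1a→b6/s2 VC-HIT; vc=[10,29,14,18]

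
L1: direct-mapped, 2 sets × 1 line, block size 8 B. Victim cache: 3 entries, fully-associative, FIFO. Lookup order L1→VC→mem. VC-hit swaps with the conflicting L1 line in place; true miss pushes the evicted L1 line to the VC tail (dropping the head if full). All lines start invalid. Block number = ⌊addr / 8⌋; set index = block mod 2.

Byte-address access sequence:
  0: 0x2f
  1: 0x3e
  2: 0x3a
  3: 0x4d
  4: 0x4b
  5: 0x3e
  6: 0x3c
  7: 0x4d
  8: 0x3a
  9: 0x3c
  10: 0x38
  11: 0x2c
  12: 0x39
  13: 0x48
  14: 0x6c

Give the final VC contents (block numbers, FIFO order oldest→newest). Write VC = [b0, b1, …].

#0 0x2f→b5/s1 MISS; vc=[]
#1 0x3e→b7/s1 MISS; vc=[5]
#2 0x3a→b7/s1 L1-HIT; vc=[5]
#3 0x4d→b9/s1 MISS; vc=[5,7]
#4 0x4b→b9/s1 L1-HIT; vc=[5,7]
#5 0x3e→b7/s1 VC-HIT; vc=[5,9]
#6 0x3c→b7/s1 L1-HIT; vc=[5,9]
#7 0x4d→b9/s1 VC-HIT; vc=[5,7]
#8 0x3a→b7/s1 VC-HIT; vc=[5,9]
#9 0x3c→b7/s1 L1-HIT; vc=[5,9]
#10 0x38→b7/s1 L1-HIT; vc=[5,9]
#11 0x2c→b5/s1 VC-HIT; vc=[7,9]
#12 0x39→b7/s1 VC-HIT; vc=[5,9]
#13 0x48→b9/s1 VC-HIT; vc=[5,7]
#14 0x6c→b13/s1 MISS; vc=[5,7,9]

VC = [5, 7, 9]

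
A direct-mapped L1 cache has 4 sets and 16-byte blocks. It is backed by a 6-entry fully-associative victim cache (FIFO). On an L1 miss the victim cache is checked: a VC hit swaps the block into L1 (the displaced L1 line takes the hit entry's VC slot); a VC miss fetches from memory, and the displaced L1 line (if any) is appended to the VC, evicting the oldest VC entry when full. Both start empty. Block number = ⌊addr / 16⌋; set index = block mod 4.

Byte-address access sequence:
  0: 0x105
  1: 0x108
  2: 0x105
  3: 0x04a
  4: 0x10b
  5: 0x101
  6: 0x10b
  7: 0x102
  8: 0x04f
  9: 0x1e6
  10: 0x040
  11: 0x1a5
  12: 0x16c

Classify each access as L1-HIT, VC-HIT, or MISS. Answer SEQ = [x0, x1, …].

#0 0x105→b16/s0 MISS; vc=[]
#1 0x108→b16/s0 L1-HIT; vc=[]
#2 0x105→b16/s0 L1-HIT; vc=[]
#3 0x4a→b4/s0 MISS; vc=[16]
#4 0x10b→b16/s0 VC-HIT; vc=[4]
#5 0x101→b16/s0 L1-HIT; vc=[4]
#6 0x10b→b16/s0 L1-HIT; vc=[4]
#7 0x102→b16/s0 L1-HIT; vc=[4]
#8 0x4f→b4/s0 VC-HIT; vc=[16]
#9 0x1e6→b30/s2 MISS; vc=[16]
#10 0x40→b4/s0 L1-HIT; vc=[16]
#11 0x1a5→b26/s2 MISS; vc=[16,30]
#12 0x16c→b22/s2 MISS; vc=[16,30,26]

SEQ = [MISS, L1-HIT, L1-HIT, MISS, VC-HIT, L1-HIT, L1-HIT, L1-HIT, VC-HIT, MISS, L1-HIT, MISS, MISS]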